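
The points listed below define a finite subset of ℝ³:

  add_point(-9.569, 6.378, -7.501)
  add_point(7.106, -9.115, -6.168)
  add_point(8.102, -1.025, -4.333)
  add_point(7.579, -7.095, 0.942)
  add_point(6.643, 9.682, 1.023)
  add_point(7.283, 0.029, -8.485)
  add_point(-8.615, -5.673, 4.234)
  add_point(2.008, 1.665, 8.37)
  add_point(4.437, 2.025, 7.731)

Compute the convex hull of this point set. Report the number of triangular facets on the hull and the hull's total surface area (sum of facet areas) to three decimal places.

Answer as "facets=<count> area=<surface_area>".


9 of the 9 inputs are extreme points: [0, 1, 2, 3, 4, 5, 6, 7, 8].

Per-facet area ½‖(b−a)×(c−a)‖:
  f1: (p7, p4, p0) → 108.2624
  f2: (p6, p7, p0) → 113.2317
  f3: (p5, p4, p0) → 115.3432
  f4: (p5, p4, p2) → 25.8431
  f5: (p8, p7, p4) → 11.6692
  f6: (p3, p6, p7) → 84.6565
  f7: (p3, p8, p7) → 14.3204
  f8: (p3, p4, p2) → 45.1448
  f9: (p3, p8, p4) → 60.8155
  f10: (p1, p3, p6) → 60.7136
  f11: (p1, p6, p0) → 158.0555
  f12: (p1, p5, p0) → 80.8794
  f13: (p1, p5, p2) → 18.2194
  f14: (p1, p3, p2) → 27.1006
Σ area = 924.255

Euler characteristic 9−21+14 = 2 ✓

facets=14 area=924.255


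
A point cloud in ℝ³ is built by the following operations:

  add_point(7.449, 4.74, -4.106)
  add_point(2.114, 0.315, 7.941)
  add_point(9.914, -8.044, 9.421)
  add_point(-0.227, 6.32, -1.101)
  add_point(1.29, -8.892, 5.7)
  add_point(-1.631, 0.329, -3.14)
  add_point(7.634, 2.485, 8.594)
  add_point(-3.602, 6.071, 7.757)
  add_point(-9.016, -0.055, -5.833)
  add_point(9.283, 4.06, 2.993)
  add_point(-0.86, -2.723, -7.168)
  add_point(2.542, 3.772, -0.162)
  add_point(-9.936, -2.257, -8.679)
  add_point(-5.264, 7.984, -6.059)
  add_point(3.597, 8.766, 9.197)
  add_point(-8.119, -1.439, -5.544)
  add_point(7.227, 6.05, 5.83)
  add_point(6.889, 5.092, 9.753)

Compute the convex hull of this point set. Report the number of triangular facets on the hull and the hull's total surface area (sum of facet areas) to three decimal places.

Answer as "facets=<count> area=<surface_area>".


12 of the 18 inputs are extreme points: [0, 2, 4, 7, 8, 9, 10, 12, 13, 14, 16, 17].

Facet areas (half cross-product norm):
  f1: (p7, p4, p12) → 140.9295
  f2: (p7, p4, p2) → 74.0609
  f3: (p10, p0, p2) → 107.4127
  f4: (p10, p4, p12) → 63.0998
  f5: (p10, p4, p2) → 60.7828
  f6: (p9, p0, p2) → 42.3633
  f7: (p8, p7, p12) → 7.1408
  f8: (p17, p9, p2) → 47.4690
  f9: (p17, p7, p2) → 68.8827
  f10: (p17, p7, p14) → 17.9876
  f11: (p16, p0, p14) → 21.0619
  f12: (p16, p9, p0) → 12.7951
  f13: (p16, p17, p14) → 9.7936
  f14: (p16, p17, p9) → 6.4857
  f15: (p13, p7, p14) → 53.2785
  f16: (p13, p8, p7) → 62.0243
  f17: (p13, p0, p14) → 93.9449
  f18: (p13, p8, p12) → 12.9008
  f19: (p13, p10, p12) → 49.0075
  f20: (p13, p10, p0) → 63.1642
Σ area = 1014.586

Check V−E+F: 12 − 30 + 20 = 2.

facets=20 area=1014.586


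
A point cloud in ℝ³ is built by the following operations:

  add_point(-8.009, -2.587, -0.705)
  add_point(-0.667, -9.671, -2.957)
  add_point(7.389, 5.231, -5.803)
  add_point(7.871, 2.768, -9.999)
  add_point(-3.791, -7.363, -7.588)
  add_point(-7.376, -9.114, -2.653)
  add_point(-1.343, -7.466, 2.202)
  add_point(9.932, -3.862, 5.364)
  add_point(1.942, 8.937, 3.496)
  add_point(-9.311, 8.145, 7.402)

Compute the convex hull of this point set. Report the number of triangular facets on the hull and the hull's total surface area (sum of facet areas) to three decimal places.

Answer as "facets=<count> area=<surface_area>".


facets=16 area=933.387

Points on the hull: [0, 1, 2, 3, 4, 5, 6, 7, 8, 9] (10 of 10).

Area of each hull facet:
  f1: (p3, p1, p7) → 110.5015
  f2: (p4, p3, p9) → 171.7296
  f3: (p4, p3, p1) → 47.2411
  f4: (p6, p7, p9) → 111.6679
  f5: (p6, p1, p7) → 33.6040
  f6: (p8, p7, p9) → 83.1988
  f7: (p5, p4, p1) → 17.4992
  f8: (p5, p6, p1) → 18.6848
  f9: (p5, p6, p9) → 72.3578
  f10: (p2, p3, p7) → 33.8093
  f11: (p2, p8, p7) → 78.4305
  f12: (p2, p3, p9) → 38.8876
  f13: (p2, p8, p9) → 48.8479
  f14: (p0, p4, p9) → 29.1421
  f15: (p0, p5, p9) → 16.0794
  f16: (p0, p5, p4) → 21.7050
Σ area = 933.387

Euler characteristic 10−24+16 = 2 ✓


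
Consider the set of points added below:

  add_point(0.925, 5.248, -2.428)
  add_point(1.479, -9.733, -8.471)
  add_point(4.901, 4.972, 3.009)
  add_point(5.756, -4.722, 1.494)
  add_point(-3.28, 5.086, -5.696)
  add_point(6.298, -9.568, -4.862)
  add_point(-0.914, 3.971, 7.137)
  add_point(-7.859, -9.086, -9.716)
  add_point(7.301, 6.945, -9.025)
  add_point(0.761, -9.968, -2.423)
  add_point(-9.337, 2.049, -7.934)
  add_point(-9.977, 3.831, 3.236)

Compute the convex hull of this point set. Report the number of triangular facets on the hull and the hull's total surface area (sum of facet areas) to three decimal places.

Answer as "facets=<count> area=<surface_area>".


Points on the hull: [1, 2, 3, 4, 5, 6, 7, 8, 9, 10, 11] (11 of 12).

Area of each hull facet:
  f1: (p7, p9, p11) → 99.1146
  f2: (p6, p8, p11) → 90.4550
  f3: (p6, p9, p11) → 82.9355
  f4: (p10, p7, p11) → 61.1278
  f5: (p10, p7, p8) → 97.8240
  f6: (p1, p7, p8) → 80.6425
  f7: (p1, p7, p9) → 28.7729
  f8: (p3, p6, p9) → 47.7446
  f9: (p4, p8, p11) → 36.6406
  f10: (p4, p10, p11) → 38.1826
  f11: (p4, p10, p8) → 25.3066
  f12: (p2, p6, p8) → 30.4383
  f13: (p2, p3, p8) → 61.2009
  f14: (p2, p3, p6) → 35.4534
  f15: (p5, p1, p9) → 15.9032
  f16: (p5, p3, p9) → 22.8319
  f17: (p5, p1, p8) → 51.2367
  f18: (p5, p3, p8) → 62.9789
Σ area = 968.790

Euler characteristic 11−27+18 = 2 ✓

facets=18 area=968.790


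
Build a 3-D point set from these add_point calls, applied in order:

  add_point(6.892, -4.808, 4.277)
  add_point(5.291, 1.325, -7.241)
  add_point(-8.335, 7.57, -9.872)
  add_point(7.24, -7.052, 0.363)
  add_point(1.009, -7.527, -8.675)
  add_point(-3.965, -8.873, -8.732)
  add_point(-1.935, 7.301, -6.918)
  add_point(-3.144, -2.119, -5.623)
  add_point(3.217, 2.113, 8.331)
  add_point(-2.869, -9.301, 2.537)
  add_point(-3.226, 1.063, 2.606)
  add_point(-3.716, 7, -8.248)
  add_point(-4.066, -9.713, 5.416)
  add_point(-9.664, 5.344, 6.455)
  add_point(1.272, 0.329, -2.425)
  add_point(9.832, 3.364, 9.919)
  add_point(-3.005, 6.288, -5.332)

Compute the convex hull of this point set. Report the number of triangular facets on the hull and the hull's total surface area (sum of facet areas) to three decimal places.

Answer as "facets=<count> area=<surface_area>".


facets=20 area=1156.081

12 of the 17 inputs are extreme points: [0, 1, 2, 3, 4, 5, 6, 9, 11, 12, 13, 15].

Facet areas (half cross-product norm):
  f1: (p12, p15, p13) → 145.1714
  f2: (p6, p15, p13) → 146.5419
  f3: (p6, p2, p13) → 54.7098
  f4: (p5, p12, p13) → 114.0698
  f5: (p5, p2, p13) → 138.7658
  f6: (p5, p4, p2) → 43.9359
  f7: (p3, p5, p4) → 23.3065
  f8: (p1, p4, p2) → 75.5359
  f9: (p1, p3, p4) → 50.0005
  f10: (p1, p6, p15) → 83.4807
  f11: (p1, p3, p15) → 82.3531
  f12: (p0, p12, p15) → 53.0554
  f13: (p0, p3, p15) → 12.6889
  f14: (p0, p3, p12) → 27.2508
  f15: (p9, p5, p12) → 8.5088
  f16: (p9, p3, p12) → 13.5612
  f17: (p9, p3, p5) → 59.5149
  f18: (p11, p6, p2) → 2.1160
  f19: (p11, p1, p2) → 12.4351
  f20: (p11, p1, p6) → 9.0788
Σ area = 1156.081

Euler characteristic 12−30+20 = 2 ✓


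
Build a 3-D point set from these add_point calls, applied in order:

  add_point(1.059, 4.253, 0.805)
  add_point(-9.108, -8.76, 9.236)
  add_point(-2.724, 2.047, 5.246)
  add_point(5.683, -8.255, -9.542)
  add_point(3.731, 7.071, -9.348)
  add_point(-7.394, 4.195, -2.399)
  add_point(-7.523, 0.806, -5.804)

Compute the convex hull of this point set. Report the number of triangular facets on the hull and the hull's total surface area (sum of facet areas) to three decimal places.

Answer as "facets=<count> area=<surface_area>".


facets=10 area=714.763

Extreme-point indices: [0, 1, 2, 3, 4, 5, 6] — 7 of 7 on the boundary.

Facet areas (half cross-product norm):
  f1: (p0, p4, p3) → 82.0268
  f2: (p6, p3, p1) → 147.0720
  f3: (p6, p4, p3) → 96.4665
  f4: (p2, p3, p1) → 130.9611
  f5: (p2, p0, p3) → 49.4899
  f6: (p5, p6, p4) → 31.6586
  f7: (p5, p0, p4) → 48.8901
  f8: (p5, p2, p0) → 26.7368
  f9: (p5, p6, p1) → 41.9832
  f10: (p5, p2, p1) → 59.4780
Σ area = 714.763

Euler characteristic 7−15+10 = 2 ✓


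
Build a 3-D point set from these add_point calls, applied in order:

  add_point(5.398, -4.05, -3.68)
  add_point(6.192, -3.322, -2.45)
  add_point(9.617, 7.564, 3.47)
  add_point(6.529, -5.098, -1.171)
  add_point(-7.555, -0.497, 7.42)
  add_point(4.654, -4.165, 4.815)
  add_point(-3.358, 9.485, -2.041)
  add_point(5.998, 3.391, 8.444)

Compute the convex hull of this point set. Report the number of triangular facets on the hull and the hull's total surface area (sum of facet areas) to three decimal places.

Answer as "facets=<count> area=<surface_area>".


facets=12 area=554.689

Points on the hull: [0, 1, 2, 3, 4, 5, 6, 7] (8 of 8).

Area of each hull facet:
  f1: (p7, p6, p4) → 92.0940
  f2: (p7, p6, p2) → 52.5612
  f3: (p0, p3, p4) → 25.2156
  f4: (p0, p6, p4) → 108.8831
  f5: (p0, p6, p2) → 94.9906
  f6: (p5, p3, p2) → 40.4817
  f7: (p5, p7, p2) → 30.1887
  f8: (p5, p3, p4) → 35.5412
  f9: (p5, p7, p4) → 54.2455
  f10: (p1, p3, p2) → 13.2094
  f11: (p1, p0, p2) → 5.4888
  f12: (p1, p0, p3) → 1.7895
Σ area = 554.689

Euler characteristic 8−18+12 = 2 ✓


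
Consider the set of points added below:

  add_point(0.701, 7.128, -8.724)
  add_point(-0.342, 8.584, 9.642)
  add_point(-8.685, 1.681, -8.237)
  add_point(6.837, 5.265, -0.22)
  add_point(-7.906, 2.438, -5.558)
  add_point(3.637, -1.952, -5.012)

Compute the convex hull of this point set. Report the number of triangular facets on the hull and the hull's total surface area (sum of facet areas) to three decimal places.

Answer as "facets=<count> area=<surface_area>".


facets=8 area=444.599

Hull vertices (6/6): indices [0, 1, 2, 3, 4, 5].

Area of each hull facet:
  f1: (p1, p5, p3) → 53.1582
  f2: (p0, p5, p2) → 54.3370
  f3: (p0, p5, p3) → 43.2192
  f4: (p0, p1, p2) → 100.0821
  f5: (p0, p1, p3) → 65.1880
  f6: (p4, p5, p2) → 17.5084
  f7: (p4, p1, p2) → 4.9097
  f8: (p4, p1, p5) → 106.1963
Σ area = 444.599

Check V−E+F: 6 − 12 + 8 = 2.


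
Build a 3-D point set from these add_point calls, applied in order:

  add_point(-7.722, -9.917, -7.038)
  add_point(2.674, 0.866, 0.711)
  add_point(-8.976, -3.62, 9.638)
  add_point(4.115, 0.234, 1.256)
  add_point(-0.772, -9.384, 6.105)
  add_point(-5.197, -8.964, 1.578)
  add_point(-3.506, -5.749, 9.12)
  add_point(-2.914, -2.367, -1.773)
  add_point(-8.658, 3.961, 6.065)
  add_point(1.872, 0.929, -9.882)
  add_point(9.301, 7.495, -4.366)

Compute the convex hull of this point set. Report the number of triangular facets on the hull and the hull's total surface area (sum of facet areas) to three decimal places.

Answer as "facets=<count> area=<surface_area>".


facets=14 area=826.301

Hull vertices (9/11): indices [0, 2, 3, 4, 5, 6, 8, 9, 10].

Per-facet area ½‖(b−a)×(c−a)‖:
  f1: (p4, p9, p10) → 108.9628
  f2: (p4, p9, p0) → 108.3594
  f3: (p8, p9, p10) → 108.7598
  f4: (p8, p0, p2) → 74.6831
  f5: (p8, p9, p0) → 131.0036
  f6: (p6, p4, p2) → 10.5548
  f7: (p6, p8, p2) → 23.8998
  f8: (p6, p8, p10) → 119.4507
  f9: (p5, p0, p2) → 33.7770
  f10: (p5, p4, p2) → 31.7496
  f11: (p5, p4, p0) → 14.1723
  f12: (p3, p4, p10) → 11.9212
  f13: (p3, p6, p10) → 16.9242
  f14: (p3, p6, p4) → 32.0830
Σ area = 826.301

Euler characteristic 9−21+14 = 2 ✓


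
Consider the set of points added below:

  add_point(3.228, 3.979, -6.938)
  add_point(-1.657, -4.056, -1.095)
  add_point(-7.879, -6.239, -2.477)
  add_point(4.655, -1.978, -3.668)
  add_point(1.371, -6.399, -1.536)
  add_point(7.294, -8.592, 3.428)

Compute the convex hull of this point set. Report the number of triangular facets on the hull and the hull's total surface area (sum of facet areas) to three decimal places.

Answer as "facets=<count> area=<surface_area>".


Extreme-point indices: [0, 1, 2, 3, 4, 5] — 6 of 6 on the boundary.

Facet areas (half cross-product norm):
  f1: (p1, p5, p2) → 26.4132
  f2: (p1, p0, p2) → 31.5209
  f3: (p1, p0, p5) → 60.1716
  f4: (p4, p5, p2) → 22.3783
  f5: (p3, p0, p5) → 10.8149
  f6: (p3, p4, p5) → 23.7166
  f7: (p3, p0, p2) → 45.7948
  f8: (p3, p4, p2) → 23.7199
Σ area = 244.530

Euler: V−E+F = 6−12+8 = 2.

facets=8 area=244.530


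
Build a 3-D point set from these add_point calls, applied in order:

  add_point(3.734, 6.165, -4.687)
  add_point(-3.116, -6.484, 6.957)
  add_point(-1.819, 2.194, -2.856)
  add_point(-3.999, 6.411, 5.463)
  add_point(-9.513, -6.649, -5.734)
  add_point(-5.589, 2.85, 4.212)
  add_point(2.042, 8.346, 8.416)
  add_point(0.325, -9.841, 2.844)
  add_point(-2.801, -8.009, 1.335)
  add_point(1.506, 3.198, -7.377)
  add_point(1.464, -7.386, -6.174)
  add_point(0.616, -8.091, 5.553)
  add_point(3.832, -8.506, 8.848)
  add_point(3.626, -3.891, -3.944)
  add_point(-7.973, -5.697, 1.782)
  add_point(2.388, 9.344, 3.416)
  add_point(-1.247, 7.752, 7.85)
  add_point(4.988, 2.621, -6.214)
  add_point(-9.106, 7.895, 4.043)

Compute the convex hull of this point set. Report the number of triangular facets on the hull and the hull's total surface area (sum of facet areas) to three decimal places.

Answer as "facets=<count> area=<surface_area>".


facets=24 area=960.026

Extreme-point indices: [0, 1, 4, 6, 7, 9, 10, 12, 13, 14, 15, 16, 17, 18] — 14 of 19 on the boundary.

Triangle areas on the boundary:
  f1: (p7, p10, p4) → 51.3129
  f2: (p7, p10, p12) → 23.7007
  f3: (p13, p12, p17) → 37.6888
  f4: (p13, p10, p17) → 12.7887
  f5: (p13, p10, p12) → 31.1410
  f6: (p0, p15, p17) → 12.6070
  f7: (p0, p18, p15) → 50.4676
  f8: (p14, p18, p4) → 51.5495
  f9: (p14, p7, p4) → 35.0944
  f10: (p6, p18, p15) → 29.3345
  f11: (p6, p12, p17) → 126.8032
  f12: (p6, p15, p17) → 22.2831
  f13: (p9, p18, p4) → 112.4795
  f14: (p9, p0, p18) → 35.7990
  f15: (p9, p0, p17) → 7.1743
  f16: (p9, p10, p4) → 58.5443
  f17: (p9, p10, p17) → 19.4476
  f18: (p1, p14, p18) → 49.3102
  f19: (p1, p7, p12) → 20.6991
  f20: (p1, p14, p7) → 22.5680
  f21: (p16, p6, p18) → 4.9261
  f22: (p16, p1, p18) → 62.3063
  f23: (p16, p6, p12) → 28.6669
  f24: (p16, p1, p12) → 53.3332
Σ area = 960.026

Euler characteristic 14−36+24 = 2 ✓


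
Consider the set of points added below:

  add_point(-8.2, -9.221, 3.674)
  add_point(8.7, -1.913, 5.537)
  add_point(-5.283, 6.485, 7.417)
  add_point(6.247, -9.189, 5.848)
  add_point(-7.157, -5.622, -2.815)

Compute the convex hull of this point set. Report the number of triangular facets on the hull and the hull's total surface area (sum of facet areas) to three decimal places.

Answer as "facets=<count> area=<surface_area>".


facets=6 area=477.447

Points on the hull: [0, 1, 2, 3, 4] (5 of 5).

Area of each hull facet:
  f1: (p4, p2, p0) → 58.8858
  f2: (p4, p2, p1) → 122.1852
  f3: (p3, p2, p0) → 117.1319
  f4: (p3, p2, p1) → 61.7104
  f5: (p3, p4, p0) → 54.7339
  f6: (p3, p4, p1) → 62.8001
Σ area = 477.447

Check V−E+F: 5 − 9 + 6 = 2.


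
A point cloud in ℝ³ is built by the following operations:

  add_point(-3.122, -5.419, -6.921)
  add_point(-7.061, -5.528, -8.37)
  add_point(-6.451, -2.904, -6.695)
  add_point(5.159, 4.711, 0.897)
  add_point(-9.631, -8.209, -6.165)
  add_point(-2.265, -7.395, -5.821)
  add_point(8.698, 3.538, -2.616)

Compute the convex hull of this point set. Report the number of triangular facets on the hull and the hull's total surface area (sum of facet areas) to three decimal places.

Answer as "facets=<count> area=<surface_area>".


facets=10 area=241.943

Extreme-point indices: [0, 1, 2, 3, 4, 5, 6] — 7 of 7 on the boundary.

Triangle areas on the boundary:
  f1: (p5, p3, p4) → 47.7356
  f2: (p5, p3, p6) → 39.8234
  f3: (p5, p1, p4) → 12.3737
  f4: (p2, p3, p4) → 32.7042
  f5: (p2, p1, p4) → 6.3958
  f6: (p2, p3, p6) → 40.4392
  f7: (p2, p1, p6) → 21.2542
  f8: (p0, p1, p6) → 18.1112
  f9: (p0, p5, p6) → 18.6199
  f10: (p0, p5, p1) → 4.4861
Σ area = 241.943

Check V−E+F: 7 − 15 + 10 = 2.


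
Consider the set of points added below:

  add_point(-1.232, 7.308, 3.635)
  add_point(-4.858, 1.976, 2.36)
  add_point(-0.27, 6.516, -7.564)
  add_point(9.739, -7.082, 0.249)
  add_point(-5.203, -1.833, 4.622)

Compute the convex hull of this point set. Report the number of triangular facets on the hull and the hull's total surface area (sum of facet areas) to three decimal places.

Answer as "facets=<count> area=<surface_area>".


facets=6 area=365.957

Extreme-point indices: [0, 1, 2, 3, 4] — 5 of 5 on the boundary.

Per-facet area ½‖(b−a)×(c−a)‖:
  f1: (p0, p3, p4) → 81.8986
  f2: (p2, p3, p4) → 120.9882
  f3: (p2, p0, p3) → 99.3047
  f4: (p1, p0, p4) → 11.2273
  f5: (p1, p2, p4) → 16.2744
  f6: (p1, p2, p0) → 36.2636
Σ area = 365.957

Euler: V−E+F = 5−9+6 = 2.


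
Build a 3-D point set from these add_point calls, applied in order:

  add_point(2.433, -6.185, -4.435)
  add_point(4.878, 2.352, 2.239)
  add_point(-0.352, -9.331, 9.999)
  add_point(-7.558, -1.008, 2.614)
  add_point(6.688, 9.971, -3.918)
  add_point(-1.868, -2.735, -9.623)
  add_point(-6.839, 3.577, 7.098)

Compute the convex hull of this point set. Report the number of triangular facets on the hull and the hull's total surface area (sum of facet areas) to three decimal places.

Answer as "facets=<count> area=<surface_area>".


Hull vertices (7/7): indices [0, 1, 2, 3, 4, 5, 6].

Triangle areas on the boundary:
  f1: (p5, p2, p3) → 88.4658
  f2: (p6, p2, p3) → 42.7745
  f3: (p6, p5, p3) → 32.6468
  f4: (p6, p5, p4) → 136.2424
  f5: (p0, p5, p4) → 60.8392
  f6: (p0, p5, p2) → 43.3381
  f7: (p1, p6, p4) → 59.9352
  f8: (p1, p6, p2) → 85.4661
  f9: (p1, p0, p4) → 53.4796
  f10: (p1, p0, p2) → 77.3964
Σ area = 680.584

Check V−E+F: 7 − 15 + 10 = 2.

facets=10 area=680.584


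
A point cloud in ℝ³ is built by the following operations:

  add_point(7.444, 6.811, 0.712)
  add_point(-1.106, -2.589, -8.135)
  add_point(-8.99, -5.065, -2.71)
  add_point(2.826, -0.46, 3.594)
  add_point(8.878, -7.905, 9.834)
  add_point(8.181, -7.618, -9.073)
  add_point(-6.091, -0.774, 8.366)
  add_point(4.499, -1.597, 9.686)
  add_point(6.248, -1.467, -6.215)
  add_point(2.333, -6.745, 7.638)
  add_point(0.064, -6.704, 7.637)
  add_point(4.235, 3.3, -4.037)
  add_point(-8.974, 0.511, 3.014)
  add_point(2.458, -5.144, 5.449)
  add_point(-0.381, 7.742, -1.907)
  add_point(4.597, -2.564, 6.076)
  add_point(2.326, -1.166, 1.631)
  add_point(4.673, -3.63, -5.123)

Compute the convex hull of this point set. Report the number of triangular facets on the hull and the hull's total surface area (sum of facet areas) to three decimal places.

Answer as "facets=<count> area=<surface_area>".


facets=20 area=963.298

Points on the hull: [0, 1, 2, 4, 5, 6, 7, 8, 10, 11, 12, 14] (12 of 18).

Per-facet area ½‖(b−a)×(c−a)‖:
  f1: (p1, p14, p2) → 59.7180
  f2: (p1, p5, p2) → 40.7691
  f3: (p0, p5, p4) → 138.2865
  f4: (p0, p6, p14) → 60.0614
  f5: (p10, p6, p2) → 51.8510
  f6: (p10, p6, p4) → 25.5195
  f7: (p10, p5, p2) → 119.0998
  f8: (p10, p5, p4) → 83.2965
  f9: (p12, p14, p2) → 48.6038
  f10: (p12, p6, p2) → 21.8649
  f11: (p12, p6, p14) → 37.7042
  f12: (p11, p0, p14) → 22.0240
  f13: (p11, p1, p14) → 29.7546
  f14: (p7, p6, p4) → 31.9336
  f15: (p7, p0, p4) → 43.9105
  f16: (p7, p0, p6) → 67.3890
  f17: (p8, p0, p5) → 17.2278
  f18: (p8, p11, p0) → 15.8019
  f19: (p8, p1, p5) → 27.0768
  f20: (p8, p11, p1) → 21.4051
Σ area = 963.298

Euler: V−E+F = 12−30+20 = 2.


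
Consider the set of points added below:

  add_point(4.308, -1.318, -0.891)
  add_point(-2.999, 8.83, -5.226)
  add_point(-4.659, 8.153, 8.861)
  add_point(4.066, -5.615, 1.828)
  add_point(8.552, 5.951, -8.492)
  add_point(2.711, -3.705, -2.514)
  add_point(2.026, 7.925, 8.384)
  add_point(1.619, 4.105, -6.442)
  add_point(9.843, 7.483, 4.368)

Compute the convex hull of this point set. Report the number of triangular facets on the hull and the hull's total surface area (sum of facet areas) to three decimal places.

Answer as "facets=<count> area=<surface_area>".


facets=12 area=634.750

Points on the hull: [1, 2, 3, 4, 5, 6, 7, 8] (8 of 9).

Facet areas (half cross-product norm):
  f1: (p4, p3, p8) → 89.6998
  f2: (p4, p1, p8) → 78.7720
  f3: (p6, p3, p2) → 49.9251
  f4: (p6, p3, p8) → 62.2824
  f5: (p6, p1, p2) → 46.7876
  f6: (p6, p1, p8) → 63.5149
  f7: (p5, p3, p2) → 43.6241
  f8: (p5, p1, p2) → 97.9273
  f9: (p5, p4, p3) → 25.6809
  f10: (p7, p4, p1) → 21.4926
  f11: (p7, p5, p1) → 23.0293
  f12: (p7, p5, p4) → 32.0138
Σ area = 634.750

Check V−E+F: 8 − 18 + 12 = 2.


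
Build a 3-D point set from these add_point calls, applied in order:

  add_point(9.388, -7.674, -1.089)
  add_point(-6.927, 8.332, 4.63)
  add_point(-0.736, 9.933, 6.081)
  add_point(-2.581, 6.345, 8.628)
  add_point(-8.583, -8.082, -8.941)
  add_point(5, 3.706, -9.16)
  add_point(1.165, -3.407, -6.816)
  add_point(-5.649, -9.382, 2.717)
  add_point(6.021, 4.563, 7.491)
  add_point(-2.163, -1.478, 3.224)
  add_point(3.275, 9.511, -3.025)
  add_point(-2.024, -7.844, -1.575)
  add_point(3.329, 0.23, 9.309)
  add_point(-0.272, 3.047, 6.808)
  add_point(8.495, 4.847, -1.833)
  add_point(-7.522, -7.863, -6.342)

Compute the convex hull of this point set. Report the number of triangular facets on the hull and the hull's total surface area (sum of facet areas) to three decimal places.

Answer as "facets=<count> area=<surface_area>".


Extreme-point indices: [0, 1, 2, 3, 4, 5, 7, 8, 10, 12, 14] — 11 of 16 on the boundary.

Per-facet area ½‖(b−a)×(c−a)‖:
  f1: (p5, p0, p4) → 125.8706
  f2: (p7, p0, p4) → 94.3364
  f3: (p10, p5, p4) → 74.3881
  f4: (p1, p7, p4) → 107.9718
  f5: (p1, p10, p4) → 132.5665
  f6: (p1, p10, p2) → 32.1905
  f7: (p12, p7, p0) → 95.8504
  f8: (p14, p5, p0) → 51.4629
  f9: (p14, p10, p5) → 27.0161
  f10: (p3, p1, p2) → 14.1188
  f11: (p3, p1, p7) → 53.1289
  f12: (p3, p12, p7) → 62.7551
  f13: (p8, p12, p0) → 38.9827
  f14: (p8, p14, p0) → 60.5372
  f15: (p8, p3, p2) → 20.2059
  f16: (p8, p3, p12) → 22.3312
  f17: (p8, p10, p2) → 42.7572
  f18: (p8, p14, p10) → 34.2637
Σ area = 1090.734

Euler characteristic 11−27+18 = 2 ✓

facets=18 area=1090.734


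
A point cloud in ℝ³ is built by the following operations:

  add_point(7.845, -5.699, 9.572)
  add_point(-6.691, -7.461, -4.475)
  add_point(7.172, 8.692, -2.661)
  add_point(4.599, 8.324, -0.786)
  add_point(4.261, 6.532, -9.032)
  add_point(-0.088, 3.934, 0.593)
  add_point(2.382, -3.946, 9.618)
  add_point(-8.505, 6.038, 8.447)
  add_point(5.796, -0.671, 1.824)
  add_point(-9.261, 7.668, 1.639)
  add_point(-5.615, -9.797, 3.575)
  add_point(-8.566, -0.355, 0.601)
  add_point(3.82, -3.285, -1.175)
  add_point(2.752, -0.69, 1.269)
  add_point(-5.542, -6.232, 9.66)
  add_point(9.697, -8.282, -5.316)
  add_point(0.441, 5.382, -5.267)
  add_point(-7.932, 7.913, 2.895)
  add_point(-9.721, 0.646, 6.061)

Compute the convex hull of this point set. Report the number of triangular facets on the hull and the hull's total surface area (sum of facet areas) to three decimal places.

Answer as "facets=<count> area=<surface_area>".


facets=24 area=1215.027

14 of the 19 inputs are extreme points: [0, 1, 2, 3, 4, 6, 7, 9, 10, 11, 14, 15, 17, 18].

Triangle areas on the boundary:
  f1: (p4, p2, p15) → 59.2969
  f2: (p0, p2, p15) → 124.6306
  f3: (p1, p4, p15) → 123.8123
  f4: (p10, p0, p15) → 110.2248
  f5: (p10, p1, p15) → 69.1295
  f6: (p10, p1, p18) → 48.3644
  f7: (p7, p6, p0) → 18.1048
  f8: (p11, p1, p18) → 17.2923
  f9: (p9, p1, p4) → 129.9867
  f10: (p9, p4, p2) → 61.3307
  f11: (p9, p17, p2) → 13.2960
  f12: (p9, p11, p1) → 17.4409
  f13: (p9, p11, p18) → 21.8471
  f14: (p9, p7, p18) → 20.7775
  f15: (p9, p7, p17) → 4.6075
  f16: (p14, p6, p0) → 13.1901
  f17: (p14, p10, p0) → 47.2317
  f18: (p14, p10, p18) → 31.0675
  f19: (p14, p7, p18) → 23.8157
  f20: (p14, p7, p6) → 52.2400
  f21: (p3, p17, p2) → 7.2397
  f22: (p3, p7, p17) → 35.7548
  f23: (p3, p0, p2) → 27.2334
  f24: (p3, p7, p0) → 137.1119
Σ area = 1215.027

Euler: V−E+F = 14−36+24 = 2.


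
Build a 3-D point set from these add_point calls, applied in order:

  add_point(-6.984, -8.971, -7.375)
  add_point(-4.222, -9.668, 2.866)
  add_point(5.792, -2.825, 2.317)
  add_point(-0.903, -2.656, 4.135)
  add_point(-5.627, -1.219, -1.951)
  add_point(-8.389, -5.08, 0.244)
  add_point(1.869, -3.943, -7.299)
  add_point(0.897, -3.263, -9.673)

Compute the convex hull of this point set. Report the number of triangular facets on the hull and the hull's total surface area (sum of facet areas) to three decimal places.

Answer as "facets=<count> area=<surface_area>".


Points on the hull: [0, 1, 2, 3, 4, 5, 6, 7] (8 of 8).

Per-facet area ½‖(b−a)×(c−a)‖:
  f1: (p0, p1, p5) → 29.1123
  f2: (p3, p1, p5) → 25.3632
  f3: (p3, p1, p2) → 25.6176
  f4: (p6, p1, p2) → 59.8917
  f5: (p6, p7, p2) → 4.9651
  f6: (p6, p0, p1) → 53.0119
  f7: (p6, p0, p7) → 13.2410
  f8: (p4, p7, p2) → 59.3145
  f9: (p4, p3, p2) → 25.1244
  f10: (p4, p3, p5) → 20.2840
  f11: (p4, p0, p5) → 22.4992
  f12: (p4, p0, p7) → 42.8033
Σ area = 381.228

Check V−E+F: 8 − 18 + 12 = 2.

facets=12 area=381.228


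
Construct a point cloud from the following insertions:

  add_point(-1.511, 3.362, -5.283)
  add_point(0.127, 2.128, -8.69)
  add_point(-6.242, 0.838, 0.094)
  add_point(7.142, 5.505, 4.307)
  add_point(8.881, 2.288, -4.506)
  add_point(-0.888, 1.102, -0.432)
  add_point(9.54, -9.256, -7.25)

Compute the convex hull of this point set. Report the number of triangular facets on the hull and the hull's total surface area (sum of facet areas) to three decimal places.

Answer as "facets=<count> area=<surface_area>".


facets=8 area=445.514

Extreme-point indices: [0, 1, 2, 3, 4, 6] — 6 of 7 on the boundary.

Triangle areas on the boundary:
  f1: (p3, p6, p2) → 133.0402
  f2: (p1, p6, p2) → 79.4259
  f3: (p4, p3, p6) → 47.3173
  f4: (p4, p1, p6) → 57.5357
  f5: (p4, p1, p3) → 44.9489
  f6: (p0, p3, p2) → 49.6452
  f7: (p0, p1, p2) → 9.8106
  f8: (p0, p1, p3) → 23.7903
Σ area = 445.514

Check V−E+F: 6 − 12 + 8 = 2.


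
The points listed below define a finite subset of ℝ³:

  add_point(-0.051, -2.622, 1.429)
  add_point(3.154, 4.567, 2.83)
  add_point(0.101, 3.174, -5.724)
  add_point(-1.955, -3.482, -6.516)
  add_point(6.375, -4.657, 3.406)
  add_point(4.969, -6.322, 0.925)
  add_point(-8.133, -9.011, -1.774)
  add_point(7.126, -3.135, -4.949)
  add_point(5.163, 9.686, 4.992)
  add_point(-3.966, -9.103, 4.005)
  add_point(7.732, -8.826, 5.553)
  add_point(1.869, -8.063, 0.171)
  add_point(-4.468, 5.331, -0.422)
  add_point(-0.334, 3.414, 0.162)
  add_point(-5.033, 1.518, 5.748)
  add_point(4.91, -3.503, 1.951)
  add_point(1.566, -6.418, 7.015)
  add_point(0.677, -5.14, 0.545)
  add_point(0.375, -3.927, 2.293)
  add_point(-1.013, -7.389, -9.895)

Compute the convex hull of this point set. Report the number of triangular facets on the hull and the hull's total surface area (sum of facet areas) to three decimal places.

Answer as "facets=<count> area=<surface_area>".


Extreme-point indices: [2, 6, 7, 8, 9, 10, 12, 14, 16, 19] — 10 of 20 on the boundary.

Per-facet area ½‖(b−a)×(c−a)‖:
  f1: (p19, p10, p6) → 91.5686
  f2: (p12, p19, p6) → 78.8694
  f3: (p14, p12, p6) → 48.3487
  f4: (p14, p12, p8) → 42.8238
  f5: (p7, p8, p10) → 96.5485
  f6: (p7, p19, p10) → 60.2014
  f7: (p9, p10, p6) → 30.6089
  f8: (p9, p14, p6) → 38.4626
  f9: (p16, p8, p10) → 55.9343
  f10: (p16, p14, p8) → 68.0348
  f11: (p16, p9, p10) → 20.0857
  f12: (p16, p9, p14) → 34.3037
  f13: (p2, p12, p19) → 36.7421
  f14: (p2, p7, p19) → 46.3624
  f15: (p2, p12, p8) → 43.3881
  f16: (p2, p7, p8) → 64.0411
Σ area = 856.324

Euler characteristic 10−24+16 = 2 ✓

facets=16 area=856.324


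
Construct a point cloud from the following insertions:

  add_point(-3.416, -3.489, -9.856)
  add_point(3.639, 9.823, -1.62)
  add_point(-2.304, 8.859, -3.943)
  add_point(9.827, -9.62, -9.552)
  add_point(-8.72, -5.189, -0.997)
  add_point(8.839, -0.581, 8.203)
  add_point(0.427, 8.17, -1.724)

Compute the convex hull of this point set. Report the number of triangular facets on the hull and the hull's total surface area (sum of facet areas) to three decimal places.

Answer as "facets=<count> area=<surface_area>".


facets=10 area=820.787

7 of the 7 inputs are extreme points: [0, 1, 2, 3, 4, 5, 6].

Triangle areas on the boundary:
  f1: (p5, p3, p4) → 180.0020
  f2: (p5, p1, p3) → 147.1125
  f3: (p0, p3, p4) → 70.8300
  f4: (p6, p5, p4) → 124.8587
  f5: (p6, p5, p1) → 27.5079
  f6: (p2, p1, p3) → 70.6358
  f7: (p2, p0, p3) → 95.7810
  f8: (p2, p6, p1) → 5.1496
  f9: (p2, p0, p4) → 70.7294
  f10: (p2, p6, p4) → 28.1799
Σ area = 820.787

Check V−E+F: 7 − 15 + 10 = 2.


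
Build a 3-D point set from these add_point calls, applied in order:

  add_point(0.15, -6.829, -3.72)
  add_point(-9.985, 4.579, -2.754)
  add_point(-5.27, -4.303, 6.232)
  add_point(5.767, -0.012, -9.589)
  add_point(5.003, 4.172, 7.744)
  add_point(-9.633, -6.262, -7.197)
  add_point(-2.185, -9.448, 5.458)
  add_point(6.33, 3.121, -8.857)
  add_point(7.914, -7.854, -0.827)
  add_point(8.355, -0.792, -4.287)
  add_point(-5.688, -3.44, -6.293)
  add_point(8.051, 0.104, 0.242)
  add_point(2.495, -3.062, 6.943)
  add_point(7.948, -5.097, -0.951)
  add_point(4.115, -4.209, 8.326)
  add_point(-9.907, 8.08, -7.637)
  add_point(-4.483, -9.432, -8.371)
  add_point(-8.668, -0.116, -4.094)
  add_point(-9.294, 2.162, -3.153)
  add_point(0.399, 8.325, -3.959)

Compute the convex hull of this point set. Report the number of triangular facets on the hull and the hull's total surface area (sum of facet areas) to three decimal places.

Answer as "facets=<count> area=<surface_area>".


facets=24 area=1114.334

Points on the hull: [1, 2, 3, 4, 5, 6, 7, 8, 9, 11, 14, 15, 16, 19] (14 of 20).

Triangle areas on the boundary:
  f1: (p15, p4, p1) → 48.5855
  f2: (p5, p16, p6) → 43.1249
  f3: (p5, p15, p1) → 34.2684
  f4: (p5, p15, p16) → 37.6399
  f5: (p8, p16, p6) → 77.8517
  f6: (p8, p14, p6) → 44.5648
  f7: (p2, p14, p6) → 25.7995
  f8: (p2, p4, p14) → 40.4262
  f9: (p2, p4, p1) → 90.1340
  f10: (p2, p5, p1) → 73.5194
  f11: (p2, p5, p6) → 42.9703
  f12: (p3, p15, p16) → 116.1586
  f13: (p3, p8, p9) → 20.5023
  f14: (p3, p8, p16) → 77.4450
  f15: (p11, p4, p14) → 35.8140
  f16: (p11, p8, p14) → 37.8346
  f17: (p11, p8, p9) → 17.5943
  f18: (p19, p15, p4) → 57.0261
  f19: (p7, p3, p15) → 27.5579
  f20: (p7, p19, p15) → 46.3210
  f21: (p7, p3, p9) → 9.6108
  f22: (p7, p11, p9) → 12.1231
  f23: (p7, p11, p4) → 36.1065
  f24: (p7, p19, p4) → 61.3551
Σ area = 1114.334

Euler: V−E+F = 14−36+24 = 2.


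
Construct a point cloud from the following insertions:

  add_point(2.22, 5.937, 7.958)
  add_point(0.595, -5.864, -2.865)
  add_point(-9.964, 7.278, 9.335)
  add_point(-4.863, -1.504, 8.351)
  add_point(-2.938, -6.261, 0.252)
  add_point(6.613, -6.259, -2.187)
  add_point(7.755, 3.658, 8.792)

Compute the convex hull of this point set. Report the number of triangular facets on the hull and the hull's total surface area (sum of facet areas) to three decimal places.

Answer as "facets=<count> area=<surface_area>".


facets=10 area=497.080

Hull vertices (7/7): indices [0, 1, 2, 3, 4, 5, 6].

Facet areas (half cross-product norm):
  f1: (p1, p4, p2) → 34.5137
  f2: (p3, p6, p2) → 68.9649
  f3: (p3, p4, p2) → 38.8036
  f4: (p0, p6, p2) → 13.6773
  f5: (p0, p1, p2) → 99.1113
  f6: (p5, p0, p6) → 44.6985
  f7: (p5, p0, p1) → 48.4404
  f8: (p5, p1, p4) → 10.7555
  f9: (p5, p3, p6) → 94.8750
  f10: (p5, p3, p4) → 43.2402
Σ area = 497.080

Check V−E+F: 7 − 15 + 10 = 2.


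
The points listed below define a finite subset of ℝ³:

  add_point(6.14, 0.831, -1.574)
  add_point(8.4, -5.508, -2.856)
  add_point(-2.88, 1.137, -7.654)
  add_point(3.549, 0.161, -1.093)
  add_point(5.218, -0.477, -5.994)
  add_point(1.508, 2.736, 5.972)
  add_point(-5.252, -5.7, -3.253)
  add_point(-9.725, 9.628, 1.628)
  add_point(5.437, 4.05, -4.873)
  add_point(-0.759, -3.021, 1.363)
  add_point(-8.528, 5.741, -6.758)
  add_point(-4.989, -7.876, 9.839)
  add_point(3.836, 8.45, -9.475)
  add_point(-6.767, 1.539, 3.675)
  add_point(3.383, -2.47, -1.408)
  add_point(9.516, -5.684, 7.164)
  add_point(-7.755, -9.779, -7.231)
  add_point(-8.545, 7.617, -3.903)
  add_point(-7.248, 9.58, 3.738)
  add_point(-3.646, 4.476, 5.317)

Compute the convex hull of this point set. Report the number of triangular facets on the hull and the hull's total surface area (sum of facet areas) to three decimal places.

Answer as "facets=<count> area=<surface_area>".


Extreme-point indices: [1, 4, 5, 7, 10, 11, 12, 15, 16, 17, 18] — 11 of 20 on the boundary.

Facet areas (half cross-product norm):
  f1: (p11, p16, p7) → 162.4320
  f2: (p11, p16, p15) → 129.7070
  f3: (p10, p16, p7) → 64.6945
  f4: (p10, p12, p16) → 99.4125
  f5: (p1, p16, p15) → 81.5504
  f6: (p1, p12, p15) → 72.3268
  f7: (p18, p11, p7) → 28.7331
  f8: (p18, p12, p7) → 28.1213
  f9: (p17, p12, p7) → 34.4674
  f10: (p17, p10, p7) → 3.0396
  f11: (p17, p10, p12) → 22.0656
  f12: (p4, p12, p16) → 71.2885
  f13: (p4, p1, p16) → 53.8654
  f14: (p4, p1, p12) → 12.4087
  f15: (p5, p11, p15) → 73.1558
  f16: (p5, p18, p11) → 72.8389
  f17: (p5, p12, p15) → 94.1527
  f18: (p5, p18, p12) → 90.4424
Σ area = 1194.703

Euler: V−E+F = 11−27+18 = 2.

facets=18 area=1194.703


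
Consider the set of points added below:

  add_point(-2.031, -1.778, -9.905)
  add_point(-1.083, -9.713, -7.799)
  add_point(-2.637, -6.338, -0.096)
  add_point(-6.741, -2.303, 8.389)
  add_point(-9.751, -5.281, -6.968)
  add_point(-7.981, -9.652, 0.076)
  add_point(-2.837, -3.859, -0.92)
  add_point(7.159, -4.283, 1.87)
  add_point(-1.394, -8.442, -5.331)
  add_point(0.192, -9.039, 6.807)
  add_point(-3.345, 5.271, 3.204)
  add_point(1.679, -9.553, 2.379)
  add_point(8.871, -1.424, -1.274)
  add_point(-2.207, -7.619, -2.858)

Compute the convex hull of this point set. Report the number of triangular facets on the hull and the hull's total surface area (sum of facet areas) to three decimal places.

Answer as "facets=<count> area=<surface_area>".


facets=16 area=758.363

10 of the 14 inputs are extreme points: [0, 1, 3, 4, 5, 7, 9, 10, 11, 12].

Per-facet area ½‖(b−a)×(c−a)‖:
  f1: (p3, p10, p4) → 74.3498
  f2: (p0, p10, p4) → 65.9503
  f3: (p0, p10, p12) → 90.7338
  f4: (p5, p3, p4) → 45.1037
  f5: (p9, p5, p3) → 47.5322
  f6: (p9, p5, p11) → 23.2435
  f7: (p1, p0, p12) → 56.0206
  f8: (p1, p5, p11) → 45.9848
  f9: (p1, p0, p4) → 34.5932
  f10: (p1, p5, p4) → 38.8168
  f11: (p7, p9, p11) → 17.4855
  f12: (p7, p1, p12) → 31.6482
  f13: (p7, p1, p11) → 39.8202
  f14: (p7, p9, p3) → 46.3304
  f15: (p7, p10, p12) → 32.5681
  f16: (p7, p3, p10) → 68.1817
Σ area = 758.363

Check V−E+F: 10 − 24 + 16 = 2.


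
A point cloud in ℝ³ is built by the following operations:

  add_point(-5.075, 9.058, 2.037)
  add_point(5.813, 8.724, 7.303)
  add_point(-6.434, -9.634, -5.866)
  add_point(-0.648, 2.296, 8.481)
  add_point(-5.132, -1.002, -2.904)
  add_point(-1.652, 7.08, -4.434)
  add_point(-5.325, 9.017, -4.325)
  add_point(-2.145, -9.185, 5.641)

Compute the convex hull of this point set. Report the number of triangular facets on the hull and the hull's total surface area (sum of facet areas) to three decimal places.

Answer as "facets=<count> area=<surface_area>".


Extreme-point indices: [0, 1, 2, 3, 5, 6, 7] — 7 of 8 on the boundary.

Facet areas (half cross-product norm):
  f1: (p3, p0, p1) → 46.1500
  f2: (p5, p1, p2) → 115.4312
  f3: (p7, p1, p2) → 116.8934
  f4: (p7, p3, p1) → 37.3563
  f5: (p7, p0, p2) → 113.3716
  f6: (p7, p3, p0) → 55.6940
  f7: (p6, p0, p1) → 33.9977
  f8: (p6, p5, p1) → 26.7311
  f9: (p6, p0, p2) → 59.4358
  f10: (p6, p5, p2) → 35.4479
Σ area = 640.509

Check V−E+F: 7 − 15 + 10 = 2.

facets=10 area=640.509


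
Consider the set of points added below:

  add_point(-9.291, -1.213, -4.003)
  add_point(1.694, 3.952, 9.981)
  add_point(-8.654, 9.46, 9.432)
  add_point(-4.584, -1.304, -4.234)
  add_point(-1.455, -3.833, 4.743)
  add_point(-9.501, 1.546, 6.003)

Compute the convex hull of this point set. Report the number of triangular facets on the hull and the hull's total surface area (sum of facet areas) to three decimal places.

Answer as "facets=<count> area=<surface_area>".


facets=8 area=380.204

Extreme-point indices: [0, 1, 2, 3, 4, 5] — 6 of 6 on the boundary.

Area of each hull facet:
  f1: (p2, p1, p5) → 48.1106
  f2: (p3, p2, p1) → 93.7300
  f3: (p4, p1, p5) → 46.8938
  f4: (p4, p3, p1) → 44.9916
  f5: (p0, p2, p5) → 35.2221
  f6: (p0, p3, p2) → 40.4628
  f7: (p0, p4, p5) → 48.5224
  f8: (p0, p4, p3) → 22.2713
Σ area = 380.204

Euler: V−E+F = 6−12+8 = 2.


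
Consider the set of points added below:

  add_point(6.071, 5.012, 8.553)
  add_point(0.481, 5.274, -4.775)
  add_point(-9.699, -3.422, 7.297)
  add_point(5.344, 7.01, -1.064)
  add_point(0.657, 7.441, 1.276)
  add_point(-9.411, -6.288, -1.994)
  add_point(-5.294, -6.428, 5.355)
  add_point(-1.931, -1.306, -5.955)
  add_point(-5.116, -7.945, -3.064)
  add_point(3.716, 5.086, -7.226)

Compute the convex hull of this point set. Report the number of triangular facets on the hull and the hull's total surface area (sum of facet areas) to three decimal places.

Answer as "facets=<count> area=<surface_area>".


10 of the 10 inputs are extreme points: [0, 1, 2, 3, 4, 5, 6, 7, 8, 9].

Area of each hull facet:
  f1: (p9, p8, p0) → 127.8504
  f2: (p4, p0, p2) → 75.5911
  f3: (p6, p0, p2) → 46.4113
  f4: (p6, p8, p0) → 67.0843
  f5: (p5, p6, p2) → 23.8113
  f6: (p5, p6, p8) → 19.2642
  f7: (p3, p9, p0) → 16.5537
  f8: (p3, p4, p0) → 24.2267
  f9: (p3, p4, p9) → 17.0775
  f10: (p7, p9, p8) → 11.6733
  f11: (p7, p5, p8) → 18.4698
  f12: (p1, p4, p9) → 10.8084
  f13: (p1, p7, p9) → 14.3201
  f14: (p1, p7, p5) → 26.1826
  f15: (p1, p4, p2) → 51.6924
  f16: (p1, p5, p2) → 75.1987
Σ area = 626.216

Check V−E+F: 10 − 24 + 16 = 2.

facets=16 area=626.216


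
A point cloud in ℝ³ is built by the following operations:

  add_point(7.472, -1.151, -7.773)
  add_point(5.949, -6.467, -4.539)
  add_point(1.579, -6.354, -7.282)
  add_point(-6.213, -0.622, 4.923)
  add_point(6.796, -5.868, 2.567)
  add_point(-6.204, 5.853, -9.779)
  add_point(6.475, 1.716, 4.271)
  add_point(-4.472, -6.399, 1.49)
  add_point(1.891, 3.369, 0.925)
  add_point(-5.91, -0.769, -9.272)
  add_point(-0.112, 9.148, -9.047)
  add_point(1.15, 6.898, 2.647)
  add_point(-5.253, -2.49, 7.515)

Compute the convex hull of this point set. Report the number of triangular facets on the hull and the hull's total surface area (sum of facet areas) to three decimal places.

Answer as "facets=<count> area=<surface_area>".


facets=20 area=814.236

Points on the hull: [0, 1, 2, 3, 4, 5, 6, 7, 9, 10, 11, 12] (12 of 13).

Per-facet area ½‖(b−a)×(c−a)‖:
  f1: (p5, p10, p0) → 44.2700
  f2: (p6, p10, p0) → 79.0796
  f3: (p11, p6, p10) → 41.5296
  f4: (p11, p5, p3) → 76.0956
  f5: (p11, p5, p10) → 41.4664
  f6: (p9, p5, p0) → 44.6313
  f7: (p9, p2, p0) → 36.9514
  f8: (p9, p5, p3) → 47.0969
  f9: (p7, p9, p3) → 42.4408
  f10: (p7, p9, p2) → 48.9876
  f11: (p4, p6, p0) → 43.3690
  f12: (p1, p2, p0) → 16.4702
  f13: (p1, p4, p0) → 21.0589
  f14: (p1, p7, p2) → 27.4727
  f15: (p1, p4, p7) → 39.7350
  f16: (p12, p7, p3) → 11.4415
  f17: (p12, p4, p7) → 40.9321
  f18: (p12, p4, p6) → 48.7888
  f19: (p12, p11, p3) → 16.7672
  f20: (p12, p11, p6) → 45.6516
Σ area = 814.236

Euler: V−E+F = 12−30+20 = 2.
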